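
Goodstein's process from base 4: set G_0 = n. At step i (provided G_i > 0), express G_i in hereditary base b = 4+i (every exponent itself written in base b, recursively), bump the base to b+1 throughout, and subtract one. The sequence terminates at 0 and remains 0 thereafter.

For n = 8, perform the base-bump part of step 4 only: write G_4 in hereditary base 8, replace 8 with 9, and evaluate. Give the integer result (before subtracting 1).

base 4: 8 = 2·4; at 5: 2·5 = 10; next = 9
base 5: 9 = 5 + 4; at 6: 6 + 4 = 10; next = 9
base 6: 9 = 6 + 3; at 7: 7 + 3 = 10; next = 9
base 7: 9 = 7 + 2; at 8: 8 + 2 = 10; next = 9
base 8: 9 = 8 + 1; at 9: 9 + 1 = 10; next = 9

10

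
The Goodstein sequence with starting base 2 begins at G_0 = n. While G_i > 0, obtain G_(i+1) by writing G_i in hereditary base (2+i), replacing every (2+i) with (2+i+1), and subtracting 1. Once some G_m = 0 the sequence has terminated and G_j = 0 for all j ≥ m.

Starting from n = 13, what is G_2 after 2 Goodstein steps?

1279

(0) 13|_2 = 2^(2 + 1) + 2^2 + 1 ↦ 3^(3 + 1) + 3^3 + 1|_3 = 109 ⇒ 108
(1) 108|_3 = 3^(3 + 1) + 3^3 ↦ 4^(4 + 1) + 4^4|_4 = 1280 ⇒ 1279
(2) 1279|_4 = 4^(4 + 1) + 3·4^3 + 3·4^2 + 3·4 + 3 ↦ 5^(5 + 1) + 3·5^3 + 3·5^2 + 3·5 + 3|_5 = 16093 ⇒ 16092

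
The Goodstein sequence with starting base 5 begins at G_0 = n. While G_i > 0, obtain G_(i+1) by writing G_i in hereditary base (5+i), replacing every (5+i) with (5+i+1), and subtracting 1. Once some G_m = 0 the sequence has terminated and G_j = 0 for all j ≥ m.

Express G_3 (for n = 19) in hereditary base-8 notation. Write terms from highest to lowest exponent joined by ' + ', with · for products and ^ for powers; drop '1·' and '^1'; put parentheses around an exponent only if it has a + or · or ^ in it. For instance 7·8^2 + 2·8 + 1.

step 0: 19 = 3·5 + 4; sub 6 for 5: 3·6 + 4; = 22; G_1 = 22−1 = 21
step 1: 21 = 3·6 + 3; sub 7 for 6: 3·7 + 3; = 24; G_2 = 24−1 = 23
step 2: 23 = 3·7 + 2; sub 8 for 7: 3·8 + 2; = 26; G_3 = 26−1 = 25
step 3: 25 = 3·8 + 1; sub 9 for 8: 3·9 + 1; = 28; G_4 = 28−1 = 27

3·8 + 1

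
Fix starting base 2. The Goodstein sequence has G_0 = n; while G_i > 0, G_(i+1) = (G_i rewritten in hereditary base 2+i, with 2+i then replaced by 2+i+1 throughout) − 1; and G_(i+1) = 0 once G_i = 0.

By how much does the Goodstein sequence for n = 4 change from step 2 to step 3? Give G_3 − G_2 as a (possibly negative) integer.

19

G_0 = 4. HB_2(4) = 2^2. Bump = 27. G_1 = 26.
G_1 = 26. HB_3(26) = 2·3^2 + 2·3 + 2. Bump = 42. G_2 = 41.
G_2 = 41. HB_4(41) = 2·4^2 + 2·4 + 1. Bump = 61. G_3 = 60.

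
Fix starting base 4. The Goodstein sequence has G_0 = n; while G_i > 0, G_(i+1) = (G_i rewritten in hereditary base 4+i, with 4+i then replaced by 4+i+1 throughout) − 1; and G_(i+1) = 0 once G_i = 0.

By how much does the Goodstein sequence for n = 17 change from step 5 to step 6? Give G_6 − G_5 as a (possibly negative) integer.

4

17 —HB4→ 4^2 + 1 —bump→ 5^2 + 1 = 26 —(−1)→ 25
25 —HB5→ 5^2 —bump→ 6^2 = 36 —(−1)→ 35
35 —HB6→ 5·6 + 5 —bump→ 5·7 + 5 = 40 —(−1)→ 39
39 —HB7→ 5·7 + 4 —bump→ 5·8 + 4 = 44 —(−1)→ 43
43 —HB8→ 5·8 + 3 —bump→ 5·9 + 3 = 48 —(−1)→ 47
47 —HB9→ 5·9 + 2 —bump→ 5·10 + 2 = 52 —(−1)→ 51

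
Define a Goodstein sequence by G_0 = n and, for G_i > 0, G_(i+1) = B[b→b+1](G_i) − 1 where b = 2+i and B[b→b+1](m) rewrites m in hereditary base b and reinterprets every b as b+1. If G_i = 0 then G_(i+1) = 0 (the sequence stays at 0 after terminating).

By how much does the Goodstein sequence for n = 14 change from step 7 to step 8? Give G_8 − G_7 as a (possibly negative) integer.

G_0 = 14. HB_2(14) = 2^(2 + 1) + 2^2 + 2. Bump = 111. G_1 = 110.
G_1 = 110. HB_3(110) = 3^(3 + 1) + 3^3 + 2. Bump = 1282. G_2 = 1281.
G_2 = 1281. HB_4(1281) = 4^(4 + 1) + 4^4 + 1. Bump = 18751. G_3 = 18750.
G_3 = 18750. HB_5(18750) = 5^(5 + 1) + 5^5. Bump = 326592. G_4 = 326591.
G_4 = 326591. HB_6(326591) = 6^(6 + 1) + 5·6^5 + 5·6^4 + 5·6^3 + 5·6^2 + 5·6 + 5. Bump = 5862841. G_5 = 5862840.
G_5 = 5862840. HB_7(5862840) = 7^(7 + 1) + 5·7^5 + 5·7^4 + 5·7^3 + 5·7^2 + 5·7 + 4. Bump = 134404972. G_6 = 134404971.
G_6 = 134404971. HB_8(134404971) = 8^(8 + 1) + 5·8^5 + 5·8^4 + 5·8^3 + 5·8^2 + 5·8 + 3. Bump = 3487116549. G_7 = 3487116548.
G_7 = 3487116548. HB_9(3487116548) = 9^(9 + 1) + 5·9^5 + 5·9^4 + 5·9^3 + 5·9^2 + 5·9 + 2. Bump = 100000555552. G_8 = 100000555551.

96513439003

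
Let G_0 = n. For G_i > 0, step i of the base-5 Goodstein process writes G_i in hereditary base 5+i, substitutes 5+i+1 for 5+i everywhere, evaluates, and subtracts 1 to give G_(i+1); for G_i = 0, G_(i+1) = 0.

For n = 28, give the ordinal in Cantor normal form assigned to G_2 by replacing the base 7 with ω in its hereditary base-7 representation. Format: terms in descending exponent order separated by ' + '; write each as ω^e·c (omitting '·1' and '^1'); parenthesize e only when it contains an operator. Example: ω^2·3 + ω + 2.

i=0: 28 = 5^2 + 3 (b=5); 5→6: 6^2 + 3 = 39; 39−1 = 38
i=1: 38 = 6^2 + 2 (b=6); 6→7: 7^2 + 2 = 51; 51−1 = 50
i=2: 50 = 7^2 + 1 (b=7); 7→8: 8^2 + 1 = 65; 65−1 = 64

ω^2 + 1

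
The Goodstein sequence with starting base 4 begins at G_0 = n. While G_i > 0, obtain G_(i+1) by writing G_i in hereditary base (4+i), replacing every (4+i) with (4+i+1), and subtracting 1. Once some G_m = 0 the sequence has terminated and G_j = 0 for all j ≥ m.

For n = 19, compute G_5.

G_0 = 19. HB_4(19) = 4^2 + 3. Bump = 28. G_1 = 27.
G_1 = 27. HB_5(27) = 5^2 + 2. Bump = 38. G_2 = 37.
G_2 = 37. HB_6(37) = 6^2 + 1. Bump = 50. G_3 = 49.
G_3 = 49. HB_7(49) = 7^2. Bump = 64. G_4 = 63.
G_4 = 63. HB_8(63) = 7·8 + 7. Bump = 70. G_5 = 69.
G_5 = 69. HB_9(69) = 7·9 + 6. Bump = 76. G_6 = 75.

69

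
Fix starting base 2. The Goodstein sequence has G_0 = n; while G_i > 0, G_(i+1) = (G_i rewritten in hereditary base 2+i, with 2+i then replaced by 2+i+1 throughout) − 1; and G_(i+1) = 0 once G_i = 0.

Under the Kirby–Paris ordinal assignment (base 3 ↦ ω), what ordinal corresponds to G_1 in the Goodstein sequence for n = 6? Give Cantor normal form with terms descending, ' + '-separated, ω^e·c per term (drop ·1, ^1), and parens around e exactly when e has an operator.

base 2: 6 = 2^2 + 2; at 3: 3^3 + 3 = 30; next = 29
base 3: 29 = 3^3 + 2; at 4: 4^4 + 2 = 258; next = 257

ω^ω + 2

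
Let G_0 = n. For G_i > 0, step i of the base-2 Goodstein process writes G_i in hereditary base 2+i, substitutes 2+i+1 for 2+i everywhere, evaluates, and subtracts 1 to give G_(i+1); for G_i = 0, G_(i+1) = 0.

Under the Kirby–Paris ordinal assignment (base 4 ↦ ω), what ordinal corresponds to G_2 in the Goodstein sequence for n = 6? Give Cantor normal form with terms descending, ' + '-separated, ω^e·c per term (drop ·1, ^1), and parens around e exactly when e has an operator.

(0) 6|_2 = 2^2 + 2 ↦ 3^3 + 3|_3 = 30 ⇒ 29
(1) 29|_3 = 3^3 + 2 ↦ 4^4 + 2|_4 = 258 ⇒ 257

ω^ω + 1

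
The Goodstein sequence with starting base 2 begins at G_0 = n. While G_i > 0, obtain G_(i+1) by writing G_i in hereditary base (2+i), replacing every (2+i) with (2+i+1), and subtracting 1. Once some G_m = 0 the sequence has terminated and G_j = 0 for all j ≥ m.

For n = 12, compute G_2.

1065

step 0: 12 = 2^(2 + 1) + 2^2; sub 3 for 2: 3^(3 + 1) + 3^3; = 108; G_1 = 108−1 = 107
step 1: 107 = 3^(3 + 1) + 2·3^2 + 2·3 + 2; sub 4 for 3: 4^(4 + 1) + 2·4^2 + 2·4 + 2; = 1066; G_2 = 1066−1 = 1065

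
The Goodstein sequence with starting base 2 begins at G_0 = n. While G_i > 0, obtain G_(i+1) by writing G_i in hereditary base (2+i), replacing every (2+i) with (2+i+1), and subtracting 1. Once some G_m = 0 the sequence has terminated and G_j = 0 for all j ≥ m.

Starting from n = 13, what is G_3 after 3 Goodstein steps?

16092

(0) 13|_2 = 2^(2 + 1) + 2^2 + 1 ↦ 3^(3 + 1) + 3^3 + 1|_3 = 109 ⇒ 108
(1) 108|_3 = 3^(3 + 1) + 3^3 ↦ 4^(4 + 1) + 4^4|_4 = 1280 ⇒ 1279
(2) 1279|_4 = 4^(4 + 1) + 3·4^3 + 3·4^2 + 3·4 + 3 ↦ 5^(5 + 1) + 3·5^3 + 3·5^2 + 3·5 + 3|_5 = 16093 ⇒ 16092
(3) 16092|_5 = 5^(5 + 1) + 3·5^3 + 3·5^2 + 3·5 + 2 ↦ 6^(6 + 1) + 3·6^3 + 3·6^2 + 3·6 + 2|_6 = 280712 ⇒ 280711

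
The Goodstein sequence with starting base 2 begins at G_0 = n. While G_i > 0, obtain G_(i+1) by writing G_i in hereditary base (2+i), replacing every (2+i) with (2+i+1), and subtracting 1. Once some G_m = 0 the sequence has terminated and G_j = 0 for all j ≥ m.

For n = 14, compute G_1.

(0) 14|_2 = 2^(2 + 1) + 2^2 + 2 ↦ 3^(3 + 1) + 3^3 + 3|_3 = 111 ⇒ 110
(1) 110|_3 = 3^(3 + 1) + 3^3 + 2 ↦ 4^(4 + 1) + 4^4 + 2|_4 = 1282 ⇒ 1281

110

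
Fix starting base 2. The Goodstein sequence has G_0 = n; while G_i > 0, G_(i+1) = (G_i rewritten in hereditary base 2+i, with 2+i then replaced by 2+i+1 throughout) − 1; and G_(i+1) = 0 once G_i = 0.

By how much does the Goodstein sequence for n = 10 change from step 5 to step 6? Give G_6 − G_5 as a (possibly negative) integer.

i=0: 10 = 2^(2 + 1) + 2 (b=2); 2→3: 3^(3 + 1) + 3 = 84; 84−1 = 83
i=1: 83 = 3^(3 + 1) + 2 (b=3); 3→4: 4^(4 + 1) + 2 = 1026; 1026−1 = 1025
i=2: 1025 = 4^(4 + 1) + 1 (b=4); 4→5: 5^(5 + 1) + 1 = 15626; 15626−1 = 15625
i=3: 15625 = 5^(5 + 1) (b=5); 5→6: 6^(6 + 1) = 279936; 279936−1 = 279935
i=4: 279935 = 5·6^6 + 5·6^5 + 5·6^4 + 5·6^3 + 5·6^2 + 5·6 + 5 (b=6); 6→7: 5·7^7 + 5·7^5 + 5·7^4 + 5·7^3 + 5·7^2 + 5·7 + 5 = 4215755; 4215755−1 = 4215754
i=5: 4215754 = 5·7^7 + 5·7^5 + 5·7^4 + 5·7^3 + 5·7^2 + 5·7 + 4 (b=7); 7→8: 5·8^8 + 5·8^5 + 5·8^4 + 5·8^3 + 5·8^2 + 5·8 + 4 = 84073324; 84073324−1 = 84073323

79857569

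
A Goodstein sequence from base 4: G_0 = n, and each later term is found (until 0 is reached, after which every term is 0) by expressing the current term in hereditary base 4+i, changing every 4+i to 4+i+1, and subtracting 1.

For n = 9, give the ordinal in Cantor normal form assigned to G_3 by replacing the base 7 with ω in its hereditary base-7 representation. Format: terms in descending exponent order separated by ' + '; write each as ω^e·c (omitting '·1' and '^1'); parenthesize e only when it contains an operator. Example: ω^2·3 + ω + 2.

ω + 4

i=0: 9 = 2·4 + 1 (b=4); 4→5: 2·5 + 1 = 11; 11−1 = 10
i=1: 10 = 2·5 (b=5); 5→6: 2·6 = 12; 12−1 = 11
i=2: 11 = 6 + 5 (b=6); 6→7: 7 + 5 = 12; 12−1 = 11
i=3: 11 = 7 + 4 (b=7); 7→8: 8 + 4 = 12; 12−1 = 11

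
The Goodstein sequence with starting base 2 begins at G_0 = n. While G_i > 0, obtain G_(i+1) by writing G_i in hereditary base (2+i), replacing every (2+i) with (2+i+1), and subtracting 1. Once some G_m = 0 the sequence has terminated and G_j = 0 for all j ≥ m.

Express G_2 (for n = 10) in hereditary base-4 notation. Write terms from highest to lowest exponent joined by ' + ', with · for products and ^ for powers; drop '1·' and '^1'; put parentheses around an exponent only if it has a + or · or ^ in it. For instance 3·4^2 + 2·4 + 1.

step 0: 10 = 2^(2 + 1) + 2; sub 3 for 2: 3^(3 + 1) + 3; = 84; G_1 = 84−1 = 83
step 1: 83 = 3^(3 + 1) + 2; sub 4 for 3: 4^(4 + 1) + 2; = 1026; G_2 = 1026−1 = 1025
step 2: 1025 = 4^(4 + 1) + 1; sub 5 for 4: 5^(5 + 1) + 1; = 15626; G_3 = 15626−1 = 15625

4^(4 + 1) + 1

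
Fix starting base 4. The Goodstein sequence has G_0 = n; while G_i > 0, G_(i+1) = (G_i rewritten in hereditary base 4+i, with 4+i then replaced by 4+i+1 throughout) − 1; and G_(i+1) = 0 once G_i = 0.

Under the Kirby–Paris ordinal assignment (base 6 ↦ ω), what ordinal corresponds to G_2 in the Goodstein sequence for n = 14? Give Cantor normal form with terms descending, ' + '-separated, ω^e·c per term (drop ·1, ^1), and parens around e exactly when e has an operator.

ω·3

base 4: 14 = 3·4 + 2; at 5: 3·5 + 2 = 17; next = 16
base 5: 16 = 3·5 + 1; at 6: 3·6 + 1 = 19; next = 18
base 6: 18 = 3·6; at 7: 3·7 = 21; next = 20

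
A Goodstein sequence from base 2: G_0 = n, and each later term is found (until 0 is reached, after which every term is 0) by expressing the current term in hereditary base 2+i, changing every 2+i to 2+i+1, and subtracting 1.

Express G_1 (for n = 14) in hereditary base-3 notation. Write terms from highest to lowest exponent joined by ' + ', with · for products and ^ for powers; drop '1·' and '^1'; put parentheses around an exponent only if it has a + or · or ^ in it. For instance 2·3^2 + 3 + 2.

3^(3 + 1) + 3^3 + 2

step 0: 14 = 2^(2 + 1) + 2^2 + 2; sub 3 for 2: 3^(3 + 1) + 3^3 + 3; = 111; G_1 = 111−1 = 110
step 1: 110 = 3^(3 + 1) + 3^3 + 2; sub 4 for 3: 4^(4 + 1) + 4^4 + 2; = 1282; G_2 = 1282−1 = 1281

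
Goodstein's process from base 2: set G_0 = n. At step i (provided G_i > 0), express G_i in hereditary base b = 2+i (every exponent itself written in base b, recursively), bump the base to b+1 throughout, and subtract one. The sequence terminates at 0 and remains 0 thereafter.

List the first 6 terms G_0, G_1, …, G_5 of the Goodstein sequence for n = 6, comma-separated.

6, 29, 257, 3125, 46655, 98039

base 2: 6 = 2^2 + 2; at 3: 3^3 + 3 = 30; next = 29
base 3: 29 = 3^3 + 2; at 4: 4^4 + 2 = 258; next = 257
base 4: 257 = 4^4 + 1; at 5: 5^5 + 1 = 3126; next = 3125
base 5: 3125 = 5^5; at 6: 6^6 = 46656; next = 46655
base 6: 46655 = 5·6^5 + 5·6^4 + 5·6^3 + 5·6^2 + 5·6 + 5; at 7: 5·7^5 + 5·7^4 + 5·7^3 + 5·7^2 + 5·7 + 5 = 98040; next = 98039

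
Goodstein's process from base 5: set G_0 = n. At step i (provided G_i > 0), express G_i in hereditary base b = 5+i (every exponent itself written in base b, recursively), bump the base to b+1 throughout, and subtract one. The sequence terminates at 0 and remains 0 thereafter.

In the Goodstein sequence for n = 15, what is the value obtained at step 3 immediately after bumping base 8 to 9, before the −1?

base 5: 15 = 3·5; at 6: 3·6 = 18; next = 17
base 6: 17 = 2·6 + 5; at 7: 2·7 + 5 = 19; next = 18
base 7: 18 = 2·7 + 4; at 8: 2·8 + 4 = 20; next = 19
base 8: 19 = 2·8 + 3; at 9: 2·9 + 3 = 21; next = 20

21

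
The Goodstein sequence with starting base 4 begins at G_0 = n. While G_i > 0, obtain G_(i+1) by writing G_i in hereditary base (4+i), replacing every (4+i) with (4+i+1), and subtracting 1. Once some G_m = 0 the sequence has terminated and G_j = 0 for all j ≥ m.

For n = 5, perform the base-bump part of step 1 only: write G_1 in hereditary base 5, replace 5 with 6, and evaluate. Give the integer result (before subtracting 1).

6

G_0 = 5. HB_4(5) = 4 + 1. Bump = 6. G_1 = 5.
G_1 = 5. HB_5(5) = 5. Bump = 6. G_2 = 5.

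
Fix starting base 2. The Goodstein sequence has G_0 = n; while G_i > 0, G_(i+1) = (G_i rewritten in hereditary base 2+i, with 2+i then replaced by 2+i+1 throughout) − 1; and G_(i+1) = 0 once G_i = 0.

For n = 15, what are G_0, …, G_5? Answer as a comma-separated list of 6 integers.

15, 111, 1283, 18752, 326593, 6588344

i=0: 15 = 2^(2 + 1) + 2^2 + 2 + 1 (b=2); 2→3: 3^(3 + 1) + 3^3 + 3 + 1 = 112; 112−1 = 111
i=1: 111 = 3^(3 + 1) + 3^3 + 3 (b=3); 3→4: 4^(4 + 1) + 4^4 + 4 = 1284; 1284−1 = 1283
i=2: 1283 = 4^(4 + 1) + 4^4 + 3 (b=4); 4→5: 5^(5 + 1) + 5^5 + 3 = 18753; 18753−1 = 18752
i=3: 18752 = 5^(5 + 1) + 5^5 + 2 (b=5); 5→6: 6^(6 + 1) + 6^6 + 2 = 326594; 326594−1 = 326593
i=4: 326593 = 6^(6 + 1) + 6^6 + 1 (b=6); 6→7: 7^(7 + 1) + 7^7 + 1 = 6588345; 6588345−1 = 6588344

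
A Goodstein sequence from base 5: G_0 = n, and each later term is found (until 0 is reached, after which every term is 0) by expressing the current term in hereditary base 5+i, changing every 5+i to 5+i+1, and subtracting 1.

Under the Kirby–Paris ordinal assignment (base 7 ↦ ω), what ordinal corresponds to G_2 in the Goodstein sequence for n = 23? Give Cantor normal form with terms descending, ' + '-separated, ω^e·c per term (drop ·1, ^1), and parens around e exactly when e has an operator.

ω·4 + 1

base 5: 23 = 4·5 + 3; at 6: 4·6 + 3 = 27; next = 26
base 6: 26 = 4·6 + 2; at 7: 4·7 + 2 = 30; next = 29
base 7: 29 = 4·7 + 1; at 8: 4·8 + 1 = 33; next = 32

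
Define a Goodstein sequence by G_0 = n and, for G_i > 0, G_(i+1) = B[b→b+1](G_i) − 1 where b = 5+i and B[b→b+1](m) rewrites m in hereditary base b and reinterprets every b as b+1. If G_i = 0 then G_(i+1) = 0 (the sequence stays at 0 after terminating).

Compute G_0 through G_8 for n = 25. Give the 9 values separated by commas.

25, 35, 39, 43, 47, 51, 55, 59, 62

base 5: 25 = 5^2; at 6: 6^2 = 36; next = 35
base 6: 35 = 5·6 + 5; at 7: 5·7 + 5 = 40; next = 39
base 7: 39 = 5·7 + 4; at 8: 5·8 + 4 = 44; next = 43
base 8: 43 = 5·8 + 3; at 9: 5·9 + 3 = 48; next = 47
base 9: 47 = 5·9 + 2; at 10: 5·10 + 2 = 52; next = 51
base 10: 51 = 5·10 + 1; at 11: 5·11 + 1 = 56; next = 55
base 11: 55 = 5·11; at 12: 5·12 = 60; next = 59
base 12: 59 = 4·12 + 11; at 13: 4·13 + 11 = 63; next = 62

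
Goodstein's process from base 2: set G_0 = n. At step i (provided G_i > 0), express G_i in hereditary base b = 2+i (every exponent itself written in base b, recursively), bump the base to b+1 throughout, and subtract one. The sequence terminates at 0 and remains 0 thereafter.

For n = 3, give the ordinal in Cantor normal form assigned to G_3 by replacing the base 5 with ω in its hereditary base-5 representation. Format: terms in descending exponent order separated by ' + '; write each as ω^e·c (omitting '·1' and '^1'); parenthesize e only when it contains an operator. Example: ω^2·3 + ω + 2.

base 2: 3 = 2 + 1; at 3: 3 + 1 = 4; next = 3
base 3: 3 = 3; at 4: 4 = 4; next = 3
base 4: 3 = 3; at 5: 3 = 3; next = 2
base 5: 2 = 2; at 6: 2 = 2; next = 1

2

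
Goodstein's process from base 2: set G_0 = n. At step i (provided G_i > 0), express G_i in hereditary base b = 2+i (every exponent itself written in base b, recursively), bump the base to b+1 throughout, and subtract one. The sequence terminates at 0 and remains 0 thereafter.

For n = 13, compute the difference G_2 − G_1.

1171

(0) 13|_2 = 2^(2 + 1) + 2^2 + 1 ↦ 3^(3 + 1) + 3^3 + 1|_3 = 109 ⇒ 108
(1) 108|_3 = 3^(3 + 1) + 3^3 ↦ 4^(4 + 1) + 4^4|_4 = 1280 ⇒ 1279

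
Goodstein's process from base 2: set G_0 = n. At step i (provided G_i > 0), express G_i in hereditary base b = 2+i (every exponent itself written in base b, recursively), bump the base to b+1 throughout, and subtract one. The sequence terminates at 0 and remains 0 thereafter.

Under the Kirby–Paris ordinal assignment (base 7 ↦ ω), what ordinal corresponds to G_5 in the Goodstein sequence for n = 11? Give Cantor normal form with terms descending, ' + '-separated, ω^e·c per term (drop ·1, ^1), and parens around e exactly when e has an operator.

ω^(ω + 1)

G_0 = 11. HB_2(11) = 2^(2 + 1) + 2 + 1. Bump = 85. G_1 = 84.
G_1 = 84. HB_3(84) = 3^(3 + 1) + 3. Bump = 1028. G_2 = 1027.
G_2 = 1027. HB_4(1027) = 4^(4 + 1) + 3. Bump = 15628. G_3 = 15627.
G_3 = 15627. HB_5(15627) = 5^(5 + 1) + 2. Bump = 279938. G_4 = 279937.
G_4 = 279937. HB_6(279937) = 6^(6 + 1) + 1. Bump = 5764802. G_5 = 5764801.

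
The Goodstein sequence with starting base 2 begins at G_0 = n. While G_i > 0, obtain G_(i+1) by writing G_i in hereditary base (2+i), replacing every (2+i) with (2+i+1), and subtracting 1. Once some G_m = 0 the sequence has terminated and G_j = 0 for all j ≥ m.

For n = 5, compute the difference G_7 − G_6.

[0] 5 ≡ 2^2 + 1 (base 2). Lift 3: 28. −1: 27.
[1] 27 ≡ 3^3 (base 3). Lift 4: 256. −1: 255.
[2] 255 ≡ 3·4^3 + 3·4^2 + 3·4 + 3 (base 4). Lift 5: 468. −1: 467.
[3] 467 ≡ 3·5^3 + 3·5^2 + 3·5 + 2 (base 5). Lift 6: 776. −1: 775.
[4] 775 ≡ 3·6^3 + 3·6^2 + 3·6 + 1 (base 6). Lift 7: 1198. −1: 1197.
[5] 1197 ≡ 3·7^3 + 3·7^2 + 3·7 (base 7). Lift 8: 1752. −1: 1751.
[6] 1751 ≡ 3·8^3 + 3·8^2 + 2·8 + 7 (base 8). Lift 9: 2455. −1: 2454.

703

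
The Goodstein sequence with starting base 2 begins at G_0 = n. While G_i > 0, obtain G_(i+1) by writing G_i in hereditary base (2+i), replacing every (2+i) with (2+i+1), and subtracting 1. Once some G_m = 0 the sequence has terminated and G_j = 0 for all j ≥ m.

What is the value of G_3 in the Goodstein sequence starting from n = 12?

15685

(0) 12|_2 = 2^(2 + 1) + 2^2 ↦ 3^(3 + 1) + 3^3|_3 = 108 ⇒ 107
(1) 107|_3 = 3^(3 + 1) + 2·3^2 + 2·3 + 2 ↦ 4^(4 + 1) + 2·4^2 + 2·4 + 2|_4 = 1066 ⇒ 1065
(2) 1065|_4 = 4^(4 + 1) + 2·4^2 + 2·4 + 1 ↦ 5^(5 + 1) + 2·5^2 + 2·5 + 1|_5 = 15686 ⇒ 15685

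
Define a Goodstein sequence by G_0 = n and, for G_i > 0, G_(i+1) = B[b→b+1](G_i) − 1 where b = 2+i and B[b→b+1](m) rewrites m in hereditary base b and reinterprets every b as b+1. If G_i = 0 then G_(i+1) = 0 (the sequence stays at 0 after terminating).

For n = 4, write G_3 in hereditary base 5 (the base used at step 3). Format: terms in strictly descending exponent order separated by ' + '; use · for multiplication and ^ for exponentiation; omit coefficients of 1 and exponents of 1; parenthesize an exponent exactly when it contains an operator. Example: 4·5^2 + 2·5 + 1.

G_0 = 4. HB_2(4) = 2^2. Bump = 27. G_1 = 26.
G_1 = 26. HB_3(26) = 2·3^2 + 2·3 + 2. Bump = 42. G_2 = 41.
G_2 = 41. HB_4(41) = 2·4^2 + 2·4 + 1. Bump = 61. G_3 = 60.

2·5^2 + 2·5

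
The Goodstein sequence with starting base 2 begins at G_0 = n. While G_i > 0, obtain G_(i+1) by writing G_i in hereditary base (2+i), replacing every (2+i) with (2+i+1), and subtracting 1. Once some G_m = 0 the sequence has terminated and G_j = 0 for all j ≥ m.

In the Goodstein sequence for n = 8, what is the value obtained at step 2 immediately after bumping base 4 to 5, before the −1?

G_0=8  [base 2] 2^(2 + 1)  →[2↦3]→  3^(3 + 1) = 81  −1 ⇒ G_1=80
G_1=80  [base 3] 2·3^3 + 2·3^2 + 2·3 + 2  →[3↦4]→  2·4^4 + 2·4^2 + 2·4 + 2 = 554  −1 ⇒ G_2=553
G_2=553  [base 4] 2·4^4 + 2·4^2 + 2·4 + 1  →[4↦5]→  2·5^5 + 2·5^2 + 2·5 + 1 = 6311  −1 ⇒ G_3=6310

6311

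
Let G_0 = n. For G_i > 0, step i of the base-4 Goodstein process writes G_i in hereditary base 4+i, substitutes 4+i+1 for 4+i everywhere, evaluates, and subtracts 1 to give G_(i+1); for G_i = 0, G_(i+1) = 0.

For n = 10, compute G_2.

(0) 10|_4 = 2·4 + 2 ↦ 2·5 + 2|_5 = 12 ⇒ 11
(1) 11|_5 = 2·5 + 1 ↦ 2·6 + 1|_6 = 13 ⇒ 12
(2) 12|_6 = 2·6 ↦ 2·7|_7 = 14 ⇒ 13

12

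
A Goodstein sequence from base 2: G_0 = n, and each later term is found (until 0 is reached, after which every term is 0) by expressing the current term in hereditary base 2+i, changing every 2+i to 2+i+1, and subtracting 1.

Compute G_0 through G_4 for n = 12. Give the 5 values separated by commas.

12, 107, 1065, 15685, 280019

(0) 12|_2 = 2^(2 + 1) + 2^2 ↦ 3^(3 + 1) + 3^3|_3 = 108 ⇒ 107
(1) 107|_3 = 3^(3 + 1) + 2·3^2 + 2·3 + 2 ↦ 4^(4 + 1) + 2·4^2 + 2·4 + 2|_4 = 1066 ⇒ 1065
(2) 1065|_4 = 4^(4 + 1) + 2·4^2 + 2·4 + 1 ↦ 5^(5 + 1) + 2·5^2 + 2·5 + 1|_5 = 15686 ⇒ 15685
(3) 15685|_5 = 5^(5 + 1) + 2·5^2 + 2·5 ↦ 6^(6 + 1) + 2·6^2 + 2·6|_6 = 280020 ⇒ 280019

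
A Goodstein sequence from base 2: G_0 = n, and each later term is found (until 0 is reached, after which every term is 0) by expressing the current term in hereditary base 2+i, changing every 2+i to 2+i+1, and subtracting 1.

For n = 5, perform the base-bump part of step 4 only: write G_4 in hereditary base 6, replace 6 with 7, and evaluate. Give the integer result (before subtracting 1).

G_0 = 5. HB_2(5) = 2^2 + 1. Bump = 28. G_1 = 27.
G_1 = 27. HB_3(27) = 3^3. Bump = 256. G_2 = 255.
G_2 = 255. HB_4(255) = 3·4^3 + 3·4^2 + 3·4 + 3. Bump = 468. G_3 = 467.
G_3 = 467. HB_5(467) = 3·5^3 + 3·5^2 + 3·5 + 2. Bump = 776. G_4 = 775.
G_4 = 775. HB_6(775) = 3·6^3 + 3·6^2 + 3·6 + 1. Bump = 1198. G_5 = 1197.

1198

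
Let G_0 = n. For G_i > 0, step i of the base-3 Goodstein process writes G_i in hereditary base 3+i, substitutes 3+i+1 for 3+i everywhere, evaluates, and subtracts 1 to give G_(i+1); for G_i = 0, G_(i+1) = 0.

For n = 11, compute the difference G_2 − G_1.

8

i=0: 11 = 3^2 + 2 (b=3); 3→4: 4^2 + 2 = 18; 18−1 = 17
i=1: 17 = 4^2 + 1 (b=4); 4→5: 5^2 + 1 = 26; 26−1 = 25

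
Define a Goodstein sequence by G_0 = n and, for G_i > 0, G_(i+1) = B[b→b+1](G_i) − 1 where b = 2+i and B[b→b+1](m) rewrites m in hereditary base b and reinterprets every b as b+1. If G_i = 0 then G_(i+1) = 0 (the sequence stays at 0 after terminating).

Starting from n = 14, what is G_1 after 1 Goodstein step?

(0) 14|_2 = 2^(2 + 1) + 2^2 + 2 ↦ 3^(3 + 1) + 3^3 + 3|_3 = 111 ⇒ 110
(1) 110|_3 = 3^(3 + 1) + 3^3 + 2 ↦ 4^(4 + 1) + 4^4 + 2|_4 = 1282 ⇒ 1281

110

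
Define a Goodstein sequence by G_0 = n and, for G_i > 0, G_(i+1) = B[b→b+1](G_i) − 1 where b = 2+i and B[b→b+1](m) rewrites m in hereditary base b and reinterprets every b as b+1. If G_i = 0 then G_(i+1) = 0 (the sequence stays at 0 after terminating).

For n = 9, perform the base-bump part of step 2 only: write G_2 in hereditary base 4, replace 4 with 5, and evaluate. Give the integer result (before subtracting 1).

base 2: 9 = 2^(2 + 1) + 1; at 3: 3^(3 + 1) + 1 = 82; next = 81
base 3: 81 = 3^(3 + 1); at 4: 4^(4 + 1) = 1024; next = 1023
base 4: 1023 = 3·4^4 + 3·4^3 + 3·4^2 + 3·4 + 3; at 5: 3·5^5 + 3·5^3 + 3·5^2 + 3·5 + 3 = 9843; next = 9842

9843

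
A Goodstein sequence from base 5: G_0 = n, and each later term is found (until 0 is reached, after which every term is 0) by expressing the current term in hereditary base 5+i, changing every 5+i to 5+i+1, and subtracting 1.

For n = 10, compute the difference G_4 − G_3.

[0] 10 ≡ 2·5 (base 5). Lift 6: 12. −1: 11.
[1] 11 ≡ 6 + 5 (base 6). Lift 7: 12. −1: 11.
[2] 11 ≡ 7 + 4 (base 7). Lift 8: 12. −1: 11.
[3] 11 ≡ 8 + 3 (base 8). Lift 9: 12. −1: 11.

0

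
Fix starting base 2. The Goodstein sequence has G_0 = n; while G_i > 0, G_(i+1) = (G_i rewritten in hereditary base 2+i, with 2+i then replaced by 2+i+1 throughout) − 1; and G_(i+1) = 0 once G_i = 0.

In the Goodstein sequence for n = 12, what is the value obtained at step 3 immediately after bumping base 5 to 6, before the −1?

i=0: 12 = 2^(2 + 1) + 2^2 (b=2); 2→3: 3^(3 + 1) + 3^3 = 108; 108−1 = 107
i=1: 107 = 3^(3 + 1) + 2·3^2 + 2·3 + 2 (b=3); 3→4: 4^(4 + 1) + 2·4^2 + 2·4 + 2 = 1066; 1066−1 = 1065
i=2: 1065 = 4^(4 + 1) + 2·4^2 + 2·4 + 1 (b=4); 4→5: 5^(5 + 1) + 2·5^2 + 2·5 + 1 = 15686; 15686−1 = 15685
i=3: 15685 = 5^(5 + 1) + 2·5^2 + 2·5 (b=5); 5→6: 6^(6 + 1) + 2·6^2 + 2·6 = 280020; 280020−1 = 280019

280020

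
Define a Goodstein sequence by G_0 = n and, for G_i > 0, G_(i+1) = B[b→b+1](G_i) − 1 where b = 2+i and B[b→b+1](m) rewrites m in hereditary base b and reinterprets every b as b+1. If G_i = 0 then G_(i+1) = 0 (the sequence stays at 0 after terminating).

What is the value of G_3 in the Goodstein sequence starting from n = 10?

(0) 10|_2 = 2^(2 + 1) + 2 ↦ 3^(3 + 1) + 3|_3 = 84 ⇒ 83
(1) 83|_3 = 3^(3 + 1) + 2 ↦ 4^(4 + 1) + 2|_4 = 1026 ⇒ 1025
(2) 1025|_4 = 4^(4 + 1) + 1 ↦ 5^(5 + 1) + 1|_5 = 15626 ⇒ 15625
(3) 15625|_5 = 5^(5 + 1) ↦ 6^(6 + 1)|_6 = 279936 ⇒ 279935

15625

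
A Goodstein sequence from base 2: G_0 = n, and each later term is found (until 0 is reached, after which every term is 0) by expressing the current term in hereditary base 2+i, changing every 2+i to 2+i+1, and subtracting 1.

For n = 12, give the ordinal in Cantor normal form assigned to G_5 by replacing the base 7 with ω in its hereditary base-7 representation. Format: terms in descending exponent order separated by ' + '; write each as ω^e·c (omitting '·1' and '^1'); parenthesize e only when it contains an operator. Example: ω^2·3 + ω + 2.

ω^(ω + 1) + ω^2·2 + ω + 4

(0) 12|_2 = 2^(2 + 1) + 2^2 ↦ 3^(3 + 1) + 3^3|_3 = 108 ⇒ 107
(1) 107|_3 = 3^(3 + 1) + 2·3^2 + 2·3 + 2 ↦ 4^(4 + 1) + 2·4^2 + 2·4 + 2|_4 = 1066 ⇒ 1065
(2) 1065|_4 = 4^(4 + 1) + 2·4^2 + 2·4 + 1 ↦ 5^(5 + 1) + 2·5^2 + 2·5 + 1|_5 = 15686 ⇒ 15685
(3) 15685|_5 = 5^(5 + 1) + 2·5^2 + 2·5 ↦ 6^(6 + 1) + 2·6^2 + 2·6|_6 = 280020 ⇒ 280019
(4) 280019|_6 = 6^(6 + 1) + 2·6^2 + 6 + 5 ↦ 7^(7 + 1) + 2·7^2 + 7 + 5|_7 = 5764911 ⇒ 5764910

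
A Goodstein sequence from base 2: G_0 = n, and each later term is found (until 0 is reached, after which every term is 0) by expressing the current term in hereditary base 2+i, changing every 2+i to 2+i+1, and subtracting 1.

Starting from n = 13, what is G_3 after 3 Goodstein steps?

G_0 = 13. HB_2(13) = 2^(2 + 1) + 2^2 + 1. Bump = 109. G_1 = 108.
G_1 = 108. HB_3(108) = 3^(3 + 1) + 3^3. Bump = 1280. G_2 = 1279.
G_2 = 1279. HB_4(1279) = 4^(4 + 1) + 3·4^3 + 3·4^2 + 3·4 + 3. Bump = 16093. G_3 = 16092.
G_3 = 16092. HB_5(16092) = 5^(5 + 1) + 3·5^3 + 3·5^2 + 3·5 + 2. Bump = 280712. G_4 = 280711.

16092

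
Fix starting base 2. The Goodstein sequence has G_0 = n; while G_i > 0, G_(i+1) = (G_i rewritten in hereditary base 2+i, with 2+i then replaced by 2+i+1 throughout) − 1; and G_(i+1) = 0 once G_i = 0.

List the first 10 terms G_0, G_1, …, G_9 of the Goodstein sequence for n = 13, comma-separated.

base 2: 13 = 2^(2 + 1) + 2^2 + 1; at 3: 3^(3 + 1) + 3^3 + 1 = 109; next = 108
base 3: 108 = 3^(3 + 1) + 3^3; at 4: 4^(4 + 1) + 4^4 = 1280; next = 1279
base 4: 1279 = 4^(4 + 1) + 3·4^3 + 3·4^2 + 3·4 + 3; at 5: 5^(5 + 1) + 3·5^3 + 3·5^2 + 3·5 + 3 = 16093; next = 16092
base 5: 16092 = 5^(5 + 1) + 3·5^3 + 3·5^2 + 3·5 + 2; at 6: 6^(6 + 1) + 3·6^3 + 3·6^2 + 3·6 + 2 = 280712; next = 280711
base 6: 280711 = 6^(6 + 1) + 3·6^3 + 3·6^2 + 3·6 + 1; at 7: 7^(7 + 1) + 3·7^3 + 3·7^2 + 3·7 + 1 = 5765999; next = 5765998
base 7: 5765998 = 7^(7 + 1) + 3·7^3 + 3·7^2 + 3·7; at 8: 8^(8 + 1) + 3·8^3 + 3·8^2 + 3·8 = 134219480; next = 134219479
base 8: 134219479 = 8^(8 + 1) + 3·8^3 + 3·8^2 + 2·8 + 7; at 9: 9^(9 + 1) + 3·9^3 + 3·9^2 + 2·9 + 7 = 3486786856; next = 3486786855
base 9: 3486786855 = 9^(9 + 1) + 3·9^3 + 3·9^2 + 2·9 + 6; at 10: 10^(10 + 1) + 3·10^3 + 3·10^2 + 2·10 + 6 = 100000003326; next = 100000003325
base 10: 100000003325 = 10^(10 + 1) + 3·10^3 + 3·10^2 + 2·10 + 5; at 11: 11^(11 + 1) + 3·11^3 + 3·11^2 + 2·11 + 5 = 3138428381104; next = 3138428381103

13, 108, 1279, 16092, 280711, 5765998, 134219479, 3486786855, 100000003325, 3138428381103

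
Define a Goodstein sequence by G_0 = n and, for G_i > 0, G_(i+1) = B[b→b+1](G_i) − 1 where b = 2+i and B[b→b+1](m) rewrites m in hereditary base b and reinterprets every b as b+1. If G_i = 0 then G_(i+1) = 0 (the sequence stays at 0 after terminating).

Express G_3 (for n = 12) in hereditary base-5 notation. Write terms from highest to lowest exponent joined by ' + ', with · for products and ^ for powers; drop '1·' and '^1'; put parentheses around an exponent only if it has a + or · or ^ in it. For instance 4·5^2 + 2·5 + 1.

5^(5 + 1) + 2·5^2 + 2·5

step 0: 12 = 2^(2 + 1) + 2^2; sub 3 for 2: 3^(3 + 1) + 3^3; = 108; G_1 = 108−1 = 107
step 1: 107 = 3^(3 + 1) + 2·3^2 + 2·3 + 2; sub 4 for 3: 4^(4 + 1) + 2·4^2 + 2·4 + 2; = 1066; G_2 = 1066−1 = 1065
step 2: 1065 = 4^(4 + 1) + 2·4^2 + 2·4 + 1; sub 5 for 4: 5^(5 + 1) + 2·5^2 + 2·5 + 1; = 15686; G_3 = 15686−1 = 15685
step 3: 15685 = 5^(5 + 1) + 2·5^2 + 2·5; sub 6 for 5: 6^(6 + 1) + 2·6^2 + 2·6; = 280020; G_4 = 280020−1 = 280019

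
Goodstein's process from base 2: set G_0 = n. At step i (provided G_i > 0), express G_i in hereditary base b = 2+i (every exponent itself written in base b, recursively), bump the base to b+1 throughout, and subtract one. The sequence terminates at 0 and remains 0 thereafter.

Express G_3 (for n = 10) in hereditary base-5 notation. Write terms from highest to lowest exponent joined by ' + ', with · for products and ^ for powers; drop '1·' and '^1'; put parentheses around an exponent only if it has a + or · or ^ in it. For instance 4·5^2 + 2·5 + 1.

G_0=10  [base 2] 2^(2 + 1) + 2  →[2↦3]→  3^(3 + 1) + 3 = 84  −1 ⇒ G_1=83
G_1=83  [base 3] 3^(3 + 1) + 2  →[3↦4]→  4^(4 + 1) + 2 = 1026  −1 ⇒ G_2=1025
G_2=1025  [base 4] 4^(4 + 1) + 1  →[4↦5]→  5^(5 + 1) + 1 = 15626  −1 ⇒ G_3=15625
G_3=15625  [base 5] 5^(5 + 1)  →[5↦6]→  6^(6 + 1) = 279936  −1 ⇒ G_4=279935

5^(5 + 1)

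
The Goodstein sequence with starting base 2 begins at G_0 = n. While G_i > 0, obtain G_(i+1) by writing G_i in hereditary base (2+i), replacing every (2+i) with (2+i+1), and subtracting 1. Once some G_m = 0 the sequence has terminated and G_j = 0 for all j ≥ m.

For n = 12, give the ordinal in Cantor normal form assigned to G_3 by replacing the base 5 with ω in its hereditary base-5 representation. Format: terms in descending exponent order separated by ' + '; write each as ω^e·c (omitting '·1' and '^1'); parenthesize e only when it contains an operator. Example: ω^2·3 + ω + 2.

ω^(ω + 1) + ω^2·2 + ω·2

G_0 = 12. HB_2(12) = 2^(2 + 1) + 2^2. Bump = 108. G_1 = 107.
G_1 = 107. HB_3(107) = 3^(3 + 1) + 2·3^2 + 2·3 + 2. Bump = 1066. G_2 = 1065.
G_2 = 1065. HB_4(1065) = 4^(4 + 1) + 2·4^2 + 2·4 + 1. Bump = 15686. G_3 = 15685.
G_3 = 15685. HB_5(15685) = 5^(5 + 1) + 2·5^2 + 2·5. Bump = 280020. G_4 = 280019.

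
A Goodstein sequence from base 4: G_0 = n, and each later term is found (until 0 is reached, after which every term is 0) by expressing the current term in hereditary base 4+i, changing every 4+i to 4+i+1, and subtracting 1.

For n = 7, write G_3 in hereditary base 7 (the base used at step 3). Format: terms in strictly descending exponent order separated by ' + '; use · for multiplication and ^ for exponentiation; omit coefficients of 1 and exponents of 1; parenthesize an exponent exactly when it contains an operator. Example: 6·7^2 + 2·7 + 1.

7

7 —HB4→ 4 + 3 —bump→ 5 + 3 = 8 —(−1)→ 7
7 —HB5→ 5 + 2 —bump→ 6 + 2 = 8 —(−1)→ 7
7 —HB6→ 6 + 1 —bump→ 7 + 1 = 8 —(−1)→ 7
7 —HB7→ 7 —bump→ 8 = 8 —(−1)→ 7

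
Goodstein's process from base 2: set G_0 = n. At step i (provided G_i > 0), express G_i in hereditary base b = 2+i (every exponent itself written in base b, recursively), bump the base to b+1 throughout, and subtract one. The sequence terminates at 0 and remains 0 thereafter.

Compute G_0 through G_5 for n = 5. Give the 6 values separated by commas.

G_0 = 5. HB_2(5) = 2^2 + 1. Bump = 28. G_1 = 27.
G_1 = 27. HB_3(27) = 3^3. Bump = 256. G_2 = 255.
G_2 = 255. HB_4(255) = 3·4^3 + 3·4^2 + 3·4 + 3. Bump = 468. G_3 = 467.
G_3 = 467. HB_5(467) = 3·5^3 + 3·5^2 + 3·5 + 2. Bump = 776. G_4 = 775.
G_4 = 775. HB_6(775) = 3·6^3 + 3·6^2 + 3·6 + 1. Bump = 1198. G_5 = 1197.

5, 27, 255, 467, 775, 1197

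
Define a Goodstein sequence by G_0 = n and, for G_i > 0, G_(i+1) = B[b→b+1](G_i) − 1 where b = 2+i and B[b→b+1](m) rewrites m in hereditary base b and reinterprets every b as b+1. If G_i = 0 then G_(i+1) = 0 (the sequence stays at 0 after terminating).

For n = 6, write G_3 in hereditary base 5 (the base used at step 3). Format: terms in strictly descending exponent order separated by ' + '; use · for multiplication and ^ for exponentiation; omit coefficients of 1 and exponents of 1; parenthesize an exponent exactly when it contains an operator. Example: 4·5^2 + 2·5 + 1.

[0] 6 ≡ 2^2 + 2 (base 2). Lift 3: 30. −1: 29.
[1] 29 ≡ 3^3 + 2 (base 3). Lift 4: 258. −1: 257.
[2] 257 ≡ 4^4 + 1 (base 4). Lift 5: 3126. −1: 3125.
[3] 3125 ≡ 5^5 (base 5). Lift 6: 46656. −1: 46655.

5^5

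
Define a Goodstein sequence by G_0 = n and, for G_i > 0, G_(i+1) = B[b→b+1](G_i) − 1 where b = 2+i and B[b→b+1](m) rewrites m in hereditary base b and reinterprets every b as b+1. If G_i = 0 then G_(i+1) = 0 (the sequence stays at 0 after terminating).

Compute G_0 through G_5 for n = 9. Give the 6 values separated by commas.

i=0: 9 = 2^(2 + 1) + 1 (b=2); 2→3: 3^(3 + 1) + 1 = 82; 82−1 = 81
i=1: 81 = 3^(3 + 1) (b=3); 3→4: 4^(4 + 1) = 1024; 1024−1 = 1023
i=2: 1023 = 3·4^4 + 3·4^3 + 3·4^2 + 3·4 + 3 (b=4); 4→5: 3·5^5 + 3·5^3 + 3·5^2 + 3·5 + 3 = 9843; 9843−1 = 9842
i=3: 9842 = 3·5^5 + 3·5^3 + 3·5^2 + 3·5 + 2 (b=5); 5→6: 3·6^6 + 3·6^3 + 3·6^2 + 3·6 + 2 = 140744; 140744−1 = 140743
i=4: 140743 = 3·6^6 + 3·6^3 + 3·6^2 + 3·6 + 1 (b=6); 6→7: 3·7^7 + 3·7^3 + 3·7^2 + 3·7 + 1 = 2471827; 2471827−1 = 2471826

9, 81, 1023, 9842, 140743, 2471826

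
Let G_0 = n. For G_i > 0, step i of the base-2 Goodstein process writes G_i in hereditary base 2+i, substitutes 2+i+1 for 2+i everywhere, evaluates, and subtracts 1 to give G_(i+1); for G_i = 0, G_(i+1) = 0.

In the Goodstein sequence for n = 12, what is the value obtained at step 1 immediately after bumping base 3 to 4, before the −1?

1066

base 2: 12 = 2^(2 + 1) + 2^2; at 3: 3^(3 + 1) + 3^3 = 108; next = 107
base 3: 107 = 3^(3 + 1) + 2·3^2 + 2·3 + 2; at 4: 4^(4 + 1) + 2·4^2 + 2·4 + 2 = 1066; next = 1065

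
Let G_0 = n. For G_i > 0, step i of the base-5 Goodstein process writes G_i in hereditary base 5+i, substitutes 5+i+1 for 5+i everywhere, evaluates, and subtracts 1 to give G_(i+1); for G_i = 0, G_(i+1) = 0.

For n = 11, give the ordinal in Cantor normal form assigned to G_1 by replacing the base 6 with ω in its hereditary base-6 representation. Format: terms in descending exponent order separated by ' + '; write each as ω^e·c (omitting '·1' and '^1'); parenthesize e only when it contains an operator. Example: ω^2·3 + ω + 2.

G_0 = 11. HB_5(11) = 2·5 + 1. Bump = 13. G_1 = 12.
G_1 = 12. HB_6(12) = 2·6. Bump = 14. G_2 = 13.

ω·2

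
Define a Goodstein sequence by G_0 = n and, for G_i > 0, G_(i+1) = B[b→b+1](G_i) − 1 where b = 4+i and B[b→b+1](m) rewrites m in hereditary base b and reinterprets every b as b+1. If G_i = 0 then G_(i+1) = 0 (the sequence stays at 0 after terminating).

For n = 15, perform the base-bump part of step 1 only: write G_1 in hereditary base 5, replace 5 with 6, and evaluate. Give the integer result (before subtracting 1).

(0) 15|_4 = 3·4 + 3 ↦ 3·5 + 3|_5 = 18 ⇒ 17
(1) 17|_5 = 3·5 + 2 ↦ 3·6 + 2|_6 = 20 ⇒ 19

20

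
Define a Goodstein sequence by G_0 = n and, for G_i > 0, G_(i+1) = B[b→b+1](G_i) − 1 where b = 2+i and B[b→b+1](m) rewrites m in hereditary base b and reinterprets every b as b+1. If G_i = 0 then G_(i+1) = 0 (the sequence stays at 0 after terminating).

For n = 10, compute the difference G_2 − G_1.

(0) 10|_2 = 2^(2 + 1) + 2 ↦ 3^(3 + 1) + 3|_3 = 84 ⇒ 83
(1) 83|_3 = 3^(3 + 1) + 2 ↦ 4^(4 + 1) + 2|_4 = 1026 ⇒ 1025

942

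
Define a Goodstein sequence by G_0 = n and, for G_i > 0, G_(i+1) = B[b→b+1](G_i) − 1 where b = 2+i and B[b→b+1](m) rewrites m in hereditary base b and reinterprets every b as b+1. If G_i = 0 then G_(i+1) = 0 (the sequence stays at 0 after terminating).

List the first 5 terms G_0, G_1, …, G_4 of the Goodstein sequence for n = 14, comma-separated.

14, 110, 1281, 18750, 326591

base 2: 14 = 2^(2 + 1) + 2^2 + 2; at 3: 3^(3 + 1) + 3^3 + 3 = 111; next = 110
base 3: 110 = 3^(3 + 1) + 3^3 + 2; at 4: 4^(4 + 1) + 4^4 + 2 = 1282; next = 1281
base 4: 1281 = 4^(4 + 1) + 4^4 + 1; at 5: 5^(5 + 1) + 5^5 + 1 = 18751; next = 18750
base 5: 18750 = 5^(5 + 1) + 5^5; at 6: 6^(6 + 1) + 6^6 = 326592; next = 326591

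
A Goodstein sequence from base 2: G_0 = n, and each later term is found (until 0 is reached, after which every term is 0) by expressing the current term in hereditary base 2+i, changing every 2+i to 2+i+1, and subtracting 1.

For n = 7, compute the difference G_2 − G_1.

229

base 2: 7 = 2^2 + 2 + 1; at 3: 3^3 + 3 + 1 = 31; next = 30
base 3: 30 = 3^3 + 3; at 4: 4^4 + 4 = 260; next = 259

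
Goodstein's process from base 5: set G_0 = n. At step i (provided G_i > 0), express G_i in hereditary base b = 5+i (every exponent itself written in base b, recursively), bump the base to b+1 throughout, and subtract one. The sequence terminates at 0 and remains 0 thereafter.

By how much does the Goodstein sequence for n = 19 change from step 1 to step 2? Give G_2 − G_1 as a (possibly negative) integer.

2

(0) 19|_5 = 3·5 + 4 ↦ 3·6 + 4|_6 = 22 ⇒ 21
(1) 21|_6 = 3·6 + 3 ↦ 3·7 + 3|_7 = 24 ⇒ 23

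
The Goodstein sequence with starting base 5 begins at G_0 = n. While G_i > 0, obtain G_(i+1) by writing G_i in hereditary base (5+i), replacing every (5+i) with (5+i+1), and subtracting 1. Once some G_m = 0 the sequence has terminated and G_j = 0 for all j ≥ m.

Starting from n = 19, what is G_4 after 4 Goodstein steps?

27

G_0 = 19. HB_5(19) = 3·5 + 4. Bump = 22. G_1 = 21.
G_1 = 21. HB_6(21) = 3·6 + 3. Bump = 24. G_2 = 23.
G_2 = 23. HB_7(23) = 3·7 + 2. Bump = 26. G_3 = 25.
G_3 = 25. HB_8(25) = 3·8 + 1. Bump = 28. G_4 = 27.
G_4 = 27. HB_9(27) = 3·9. Bump = 30. G_5 = 29.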